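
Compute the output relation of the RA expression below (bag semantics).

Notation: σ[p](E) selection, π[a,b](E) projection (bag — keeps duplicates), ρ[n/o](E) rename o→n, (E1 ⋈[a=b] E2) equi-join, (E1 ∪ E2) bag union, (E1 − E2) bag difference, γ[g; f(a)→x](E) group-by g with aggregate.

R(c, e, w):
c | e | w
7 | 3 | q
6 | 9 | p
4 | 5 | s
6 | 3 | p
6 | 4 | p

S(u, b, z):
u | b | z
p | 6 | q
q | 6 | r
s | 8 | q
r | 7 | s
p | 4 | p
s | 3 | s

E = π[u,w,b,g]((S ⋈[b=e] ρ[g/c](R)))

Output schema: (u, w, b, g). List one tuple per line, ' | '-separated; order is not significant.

Stepwise |·|:
  S → 6
  R → 5
  ρ[g/c](R) → 5
  (S ⋈[b=e] ρ[g/c](R)) → 3
  π[u,w,b,g]((S ⋈[b=e] ρ[g/c](R))) → 3

== RESULT ==
u | w | b | g
p | p | 4 | 6
s | p | 3 | 6
s | q | 3 | 7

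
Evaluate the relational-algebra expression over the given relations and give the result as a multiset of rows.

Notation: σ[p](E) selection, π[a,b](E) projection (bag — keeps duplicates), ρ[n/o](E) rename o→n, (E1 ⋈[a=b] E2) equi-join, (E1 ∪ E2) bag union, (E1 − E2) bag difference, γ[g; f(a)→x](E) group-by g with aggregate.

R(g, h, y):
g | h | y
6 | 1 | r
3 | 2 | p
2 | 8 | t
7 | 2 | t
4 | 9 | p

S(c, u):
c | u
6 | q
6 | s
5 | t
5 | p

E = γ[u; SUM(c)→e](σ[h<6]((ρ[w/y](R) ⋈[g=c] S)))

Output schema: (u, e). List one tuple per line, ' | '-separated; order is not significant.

Subexpression sizes:
  R → 5
  ρ[w/y](R) → 5
  S → 4
  (ρ[w/y](R) ⋈[g=c] S) → 2
  σ[h<6]((ρ[w/y](R) ⋈[g=c] S)) → 2
  γ[u; SUM(c)→e](σ[h<6]((ρ[w/y](R) ⋈[g=c] S))) → 2

== RESULT ==
u | e
q | 6
s | 6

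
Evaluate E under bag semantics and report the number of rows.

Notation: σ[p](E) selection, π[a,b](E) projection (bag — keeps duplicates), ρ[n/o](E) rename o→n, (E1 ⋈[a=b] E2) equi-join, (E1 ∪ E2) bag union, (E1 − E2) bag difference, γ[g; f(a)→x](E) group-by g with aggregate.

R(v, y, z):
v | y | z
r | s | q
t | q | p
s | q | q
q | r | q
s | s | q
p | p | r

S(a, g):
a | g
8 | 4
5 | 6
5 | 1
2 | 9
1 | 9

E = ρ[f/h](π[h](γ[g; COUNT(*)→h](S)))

Per-node cardinality:
  S → 5
  γ[g; COUNT(*)→h](S) → 4
  π[h](γ[g; COUNT(*)→h](S)) → 4
  ρ[f/h](π[h](γ[g; COUNT(*)→h](S))) → 4

|E| = 4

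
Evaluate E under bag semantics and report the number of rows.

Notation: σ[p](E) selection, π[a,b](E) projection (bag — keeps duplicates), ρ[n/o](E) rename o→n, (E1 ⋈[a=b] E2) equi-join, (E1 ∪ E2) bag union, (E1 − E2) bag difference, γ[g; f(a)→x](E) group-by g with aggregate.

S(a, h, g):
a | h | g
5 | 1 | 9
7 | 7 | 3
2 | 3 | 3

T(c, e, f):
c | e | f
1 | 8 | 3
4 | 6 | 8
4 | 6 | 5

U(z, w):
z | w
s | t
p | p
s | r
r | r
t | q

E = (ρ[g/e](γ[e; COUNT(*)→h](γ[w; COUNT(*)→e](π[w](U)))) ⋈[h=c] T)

Per-node cardinality:
  U → 5
  π[w](U) → 5
  γ[w; COUNT(*)→e](π[w](U)) → 4
  γ[e; COUNT(*)→h](γ[w; COUNT(*)→e](π[w](U))) → 2
  ρ[g/e](γ[e; COUNT(*)→h](γ[w; COUNT(*)→e](π[w](U)))) → 2
  T → 3
  (ρ[g/e](γ[e; COUNT(*)→h](γ[w; COUNT(*)→e](π[w](U)))) ⋈[h=c] T) → 1

|E| = 1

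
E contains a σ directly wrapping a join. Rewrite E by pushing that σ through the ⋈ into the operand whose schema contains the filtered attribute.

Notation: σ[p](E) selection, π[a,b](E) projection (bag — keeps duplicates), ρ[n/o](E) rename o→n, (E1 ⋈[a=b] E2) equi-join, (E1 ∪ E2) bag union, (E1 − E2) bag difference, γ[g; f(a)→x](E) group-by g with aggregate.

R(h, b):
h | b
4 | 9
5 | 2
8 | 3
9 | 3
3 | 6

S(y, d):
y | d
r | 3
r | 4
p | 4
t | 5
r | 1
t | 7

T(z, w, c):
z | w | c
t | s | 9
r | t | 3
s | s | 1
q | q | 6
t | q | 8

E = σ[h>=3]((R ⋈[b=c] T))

σ filters on h, owned by the left side.
E' = (σ[h>=3](R) ⋈[b=c] T)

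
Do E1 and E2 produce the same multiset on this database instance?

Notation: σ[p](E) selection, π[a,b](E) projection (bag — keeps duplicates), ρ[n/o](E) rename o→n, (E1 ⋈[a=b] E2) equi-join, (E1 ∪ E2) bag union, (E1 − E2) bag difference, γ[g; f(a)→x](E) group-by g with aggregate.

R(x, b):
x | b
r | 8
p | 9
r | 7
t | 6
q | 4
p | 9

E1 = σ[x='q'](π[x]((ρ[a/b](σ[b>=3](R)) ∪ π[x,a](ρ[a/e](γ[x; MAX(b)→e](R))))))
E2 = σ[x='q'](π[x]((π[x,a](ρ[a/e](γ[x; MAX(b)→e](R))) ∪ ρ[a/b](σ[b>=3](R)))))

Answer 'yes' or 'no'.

E1 row counts bottom-up:
  R → 6
  σ[b>=3](R) → 6
  ρ[a/b](σ[b>=3](R)) → 6
  R → 6
  γ[x; MAX(b)→e](R) → 4
  ρ[a/e](γ[x; MAX(b)→e](R)) → 4
  π[x,a](ρ[a/e](γ[x; MAX(b)→e](R))) → 4
  (ρ[a/b](σ[b>=3](R)) ∪ π[x,a](ρ[a/e](γ[x; MAX(b)→e](R)))) → 10
  π[x]((ρ[a/b](σ[b>=3](R)) ∪ π[x,a](ρ[a/e](γ[x; MAX(b)→e](R))))) → 10
  σ[x='q'](π[x]((ρ[a/b](σ[b>=3](R)) ∪ π[x,a](ρ[a/e](γ[x; MAX(b)→e](R)))))) → 2
E2 row counts bottom-up:
  R → 6
  γ[x; MAX(b)→e](R) → 4
  ρ[a/e](γ[x; MAX(b)→e](R)) → 4
  π[x,a](ρ[a/e](γ[x; MAX(b)→e](R))) → 4
  R → 6
  σ[b>=3](R) → 6
  ρ[a/b](σ[b>=3](R)) → 6
  (π[x,a](ρ[a/e](γ[x; MAX(b)→e](R))) ∪ ρ[a/b](σ[b>=3](R))) → 10
  π[x]((π[x,a](ρ[a/e](γ[x; MAX(b)→e](R))) ∪ ρ[a/b](σ[b>=3](R)))) → 10
  σ[x='q'](π[x]((π[x,a](ρ[a/e](γ[x; MAX(b)→e](R))) ∪ ρ[a/b](σ[b>=3](R))))) → 2

E1 and E2 produce the same multiset:
x
q
q

yes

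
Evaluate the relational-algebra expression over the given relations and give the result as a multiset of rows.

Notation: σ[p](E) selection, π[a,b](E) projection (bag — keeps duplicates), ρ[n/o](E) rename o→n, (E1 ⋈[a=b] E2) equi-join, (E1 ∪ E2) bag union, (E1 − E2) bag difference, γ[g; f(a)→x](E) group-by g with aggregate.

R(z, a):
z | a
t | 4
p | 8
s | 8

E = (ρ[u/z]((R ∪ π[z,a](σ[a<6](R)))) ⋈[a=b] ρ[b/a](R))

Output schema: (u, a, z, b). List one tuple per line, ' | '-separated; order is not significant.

Row counts bottom-up:
  R → 3
  R → 3
  σ[a<6](R) → 1
  π[z,a](σ[a<6](R)) → 1
  (R ∪ π[z,a](σ[a<6](R))) → 4
  ρ[u/z]((R ∪ π[z,a](σ[a<6](R)))) → 4
  R → 3
  ρ[b/a](R) → 3
  (ρ[u/z]((R ∪ π[z,a](σ[a<6](R)))) ⋈[a=b] ρ[b/a](R)) → 6

== RESULT ==
u | a | z | b
p | 8 | p | 8
p | 8 | s | 8
s | 8 | p | 8
s | 8 | s | 8
t | 4 | t | 4
t | 4 | t | 4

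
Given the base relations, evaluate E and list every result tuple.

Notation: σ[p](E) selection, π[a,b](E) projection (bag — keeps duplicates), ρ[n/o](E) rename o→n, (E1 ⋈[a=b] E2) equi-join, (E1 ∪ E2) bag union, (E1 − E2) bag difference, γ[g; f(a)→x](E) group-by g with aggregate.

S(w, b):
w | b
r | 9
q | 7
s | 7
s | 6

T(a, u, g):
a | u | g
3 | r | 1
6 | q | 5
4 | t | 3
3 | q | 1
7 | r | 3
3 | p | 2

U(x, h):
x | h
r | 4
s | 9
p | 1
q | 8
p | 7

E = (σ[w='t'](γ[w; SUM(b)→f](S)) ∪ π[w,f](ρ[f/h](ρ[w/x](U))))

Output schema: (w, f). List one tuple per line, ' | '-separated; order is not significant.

Stepwise |·|:
  S → 4
  γ[w; SUM(b)→f](S) → 3
  σ[w='t'](γ[w; SUM(b)→f](S)) → 0
  U → 5
  ρ[w/x](U) → 5
  ρ[f/h](ρ[w/x](U)) → 5
  π[w,f](ρ[f/h](ρ[w/x](U))) → 5
  (σ[w='t'](γ[w; SUM(b)→f](S)) ∪ π[w,f](ρ[f/h](ρ[w/x](U)))) → 5

== RESULT ==
w | f
p | 1
p | 7
q | 8
r | 4
s | 9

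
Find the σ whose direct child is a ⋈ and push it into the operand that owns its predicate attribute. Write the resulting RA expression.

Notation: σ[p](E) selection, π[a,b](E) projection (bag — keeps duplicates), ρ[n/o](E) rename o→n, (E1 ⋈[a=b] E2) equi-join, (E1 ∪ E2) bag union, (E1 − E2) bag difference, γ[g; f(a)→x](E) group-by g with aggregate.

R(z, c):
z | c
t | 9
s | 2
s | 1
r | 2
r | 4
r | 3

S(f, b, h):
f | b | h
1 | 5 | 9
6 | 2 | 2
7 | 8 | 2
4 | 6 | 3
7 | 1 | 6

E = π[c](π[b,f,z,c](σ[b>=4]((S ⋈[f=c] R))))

σ filters on b, owned by the left side.
E' = π[c](π[b,f,z,c]((σ[b>=4](S) ⋈[f=c] R)))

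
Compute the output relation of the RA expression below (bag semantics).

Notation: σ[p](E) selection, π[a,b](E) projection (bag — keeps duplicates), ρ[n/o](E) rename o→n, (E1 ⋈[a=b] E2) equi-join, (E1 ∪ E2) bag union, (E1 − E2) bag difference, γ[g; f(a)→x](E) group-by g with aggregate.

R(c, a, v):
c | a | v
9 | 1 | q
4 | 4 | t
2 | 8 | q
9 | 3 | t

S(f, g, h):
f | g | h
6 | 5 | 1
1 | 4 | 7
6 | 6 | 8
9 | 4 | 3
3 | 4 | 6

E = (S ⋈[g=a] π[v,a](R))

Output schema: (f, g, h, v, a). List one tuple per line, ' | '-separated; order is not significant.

Stepwise |·|:
  S → 5
  R → 4
  π[v,a](R) → 4
  (S ⋈[g=a] π[v,a](R)) → 3

== RESULT ==
f | g | h | v | a
1 | 4 | 7 | t | 4
3 | 4 | 6 | t | 4
9 | 4 | 3 | t | 4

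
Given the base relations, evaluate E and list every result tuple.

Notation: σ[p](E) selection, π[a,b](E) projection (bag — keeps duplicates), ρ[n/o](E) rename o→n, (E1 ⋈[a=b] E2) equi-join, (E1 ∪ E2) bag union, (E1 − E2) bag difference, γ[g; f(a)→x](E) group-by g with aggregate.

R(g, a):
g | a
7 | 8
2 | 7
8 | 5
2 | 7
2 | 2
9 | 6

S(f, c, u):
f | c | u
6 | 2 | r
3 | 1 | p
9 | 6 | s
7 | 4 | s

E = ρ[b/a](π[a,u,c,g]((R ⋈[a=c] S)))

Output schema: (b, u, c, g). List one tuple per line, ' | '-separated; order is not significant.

Subexpression sizes:
  R → 6
  S → 4
  (R ⋈[a=c] S) → 2
  π[a,u,c,g]((R ⋈[a=c] S)) → 2
  ρ[b/a](π[a,u,c,g]((R ⋈[a=c] S))) → 2

== RESULT ==
b | u | c | g
2 | r | 2 | 2
6 | s | 6 | 9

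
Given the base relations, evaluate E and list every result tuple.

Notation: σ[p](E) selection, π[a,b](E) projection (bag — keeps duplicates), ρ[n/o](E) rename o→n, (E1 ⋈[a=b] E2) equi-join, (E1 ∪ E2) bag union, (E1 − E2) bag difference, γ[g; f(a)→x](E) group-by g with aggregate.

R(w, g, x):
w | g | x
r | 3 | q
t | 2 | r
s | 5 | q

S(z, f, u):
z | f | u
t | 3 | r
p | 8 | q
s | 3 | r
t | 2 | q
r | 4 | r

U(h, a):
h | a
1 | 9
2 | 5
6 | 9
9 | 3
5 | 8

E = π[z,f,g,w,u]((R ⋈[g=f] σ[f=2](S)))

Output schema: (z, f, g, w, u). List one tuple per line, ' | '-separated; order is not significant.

Per-node cardinality:
  R → 3
  S → 5
  σ[f=2](S) → 1
  (R ⋈[g=f] σ[f=2](S)) → 1
  π[z,f,g,w,u]((R ⋈[g=f] σ[f=2](S))) → 1

== RESULT ==
z | f | g | w | u
t | 2 | 2 | t | q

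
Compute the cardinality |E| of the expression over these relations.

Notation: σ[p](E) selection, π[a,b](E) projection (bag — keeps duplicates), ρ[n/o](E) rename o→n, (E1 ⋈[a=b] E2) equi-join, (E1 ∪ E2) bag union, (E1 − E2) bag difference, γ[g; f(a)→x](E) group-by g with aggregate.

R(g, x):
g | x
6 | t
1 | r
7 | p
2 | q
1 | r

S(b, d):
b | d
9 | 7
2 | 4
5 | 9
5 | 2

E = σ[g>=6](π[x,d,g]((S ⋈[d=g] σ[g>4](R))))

Per-node cardinality:
  S → 4
  R → 5
  σ[g>4](R) → 2
  (S ⋈[d=g] σ[g>4](R)) → 1
  π[x,d,g]((S ⋈[d=g] σ[g>4](R))) → 1
  σ[g>=6](π[x,d,g]((S ⋈[d=g] σ[g>4](R)))) → 1

|E| = 1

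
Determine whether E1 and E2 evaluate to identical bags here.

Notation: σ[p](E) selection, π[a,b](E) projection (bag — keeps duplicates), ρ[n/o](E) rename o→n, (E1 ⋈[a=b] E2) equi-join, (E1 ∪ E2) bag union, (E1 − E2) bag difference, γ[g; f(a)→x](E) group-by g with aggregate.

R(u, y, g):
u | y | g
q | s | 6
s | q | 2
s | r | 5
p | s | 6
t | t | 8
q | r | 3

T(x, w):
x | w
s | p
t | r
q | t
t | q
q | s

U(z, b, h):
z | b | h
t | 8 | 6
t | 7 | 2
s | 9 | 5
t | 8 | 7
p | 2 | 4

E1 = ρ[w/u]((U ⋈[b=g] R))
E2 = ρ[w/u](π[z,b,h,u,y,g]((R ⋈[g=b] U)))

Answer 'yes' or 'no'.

E1 subexpression sizes:
  U → 5
  R → 6
  (U ⋈[b=g] R) → 3
  ρ[w/u]((U ⋈[b=g] R)) → 3
E2 subexpression sizes:
  R → 6
  U → 5
  (R ⋈[g=b] U) → 3
  π[z,b,h,u,y,g]((R ⋈[g=b] U)) → 3
  ρ[w/u](π[z,b,h,u,y,g]((R ⋈[g=b] U))) → 3

E1 and E2 produce the same multiset:
z | b | h | w | y | g
p | 2 | 4 | s | q | 2
t | 8 | 6 | t | t | 8
t | 8 | 7 | t | t | 8

yes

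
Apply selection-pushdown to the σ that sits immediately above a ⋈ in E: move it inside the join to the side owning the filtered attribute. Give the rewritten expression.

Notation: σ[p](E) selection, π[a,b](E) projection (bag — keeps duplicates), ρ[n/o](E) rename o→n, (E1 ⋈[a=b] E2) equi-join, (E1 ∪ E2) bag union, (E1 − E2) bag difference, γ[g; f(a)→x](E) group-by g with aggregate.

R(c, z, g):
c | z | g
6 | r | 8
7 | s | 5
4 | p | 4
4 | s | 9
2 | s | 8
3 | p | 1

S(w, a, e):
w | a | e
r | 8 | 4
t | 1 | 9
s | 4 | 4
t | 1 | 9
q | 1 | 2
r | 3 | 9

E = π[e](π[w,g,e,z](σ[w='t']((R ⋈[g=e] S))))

σ filters on w, owned by the right side.
E' = π[e](π[w,g,e,z]((R ⋈[g=e] σ[w='t'](S))))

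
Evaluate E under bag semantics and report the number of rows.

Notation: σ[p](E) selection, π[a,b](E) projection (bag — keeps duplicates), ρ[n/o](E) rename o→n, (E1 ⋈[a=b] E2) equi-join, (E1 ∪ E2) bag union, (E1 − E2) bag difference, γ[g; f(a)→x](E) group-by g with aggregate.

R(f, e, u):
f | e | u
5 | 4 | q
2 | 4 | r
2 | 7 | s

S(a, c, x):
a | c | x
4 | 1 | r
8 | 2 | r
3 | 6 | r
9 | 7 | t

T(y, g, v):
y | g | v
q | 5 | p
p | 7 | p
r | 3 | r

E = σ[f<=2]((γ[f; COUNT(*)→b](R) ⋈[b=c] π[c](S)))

Subexpression sizes:
  R → 3
  γ[f; COUNT(*)→b](R) → 2
  S → 4
  π[c](S) → 4
  (γ[f; COUNT(*)→b](R) ⋈[b=c] π[c](S)) → 2
  σ[f<=2]((γ[f; COUNT(*)→b](R) ⋈[b=c] π[c](S))) → 1

|E| = 1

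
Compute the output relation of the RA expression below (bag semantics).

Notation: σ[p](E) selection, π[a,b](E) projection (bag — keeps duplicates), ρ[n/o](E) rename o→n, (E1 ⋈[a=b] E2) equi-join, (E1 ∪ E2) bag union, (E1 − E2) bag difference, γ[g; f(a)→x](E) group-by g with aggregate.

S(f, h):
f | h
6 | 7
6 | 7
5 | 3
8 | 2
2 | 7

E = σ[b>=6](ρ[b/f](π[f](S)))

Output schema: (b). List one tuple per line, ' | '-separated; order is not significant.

Row counts bottom-up:
  S → 5
  π[f](S) → 5
  ρ[b/f](π[f](S)) → 5
  σ[b>=6](ρ[b/f](π[f](S))) → 3

== RESULT ==
b
6
6
8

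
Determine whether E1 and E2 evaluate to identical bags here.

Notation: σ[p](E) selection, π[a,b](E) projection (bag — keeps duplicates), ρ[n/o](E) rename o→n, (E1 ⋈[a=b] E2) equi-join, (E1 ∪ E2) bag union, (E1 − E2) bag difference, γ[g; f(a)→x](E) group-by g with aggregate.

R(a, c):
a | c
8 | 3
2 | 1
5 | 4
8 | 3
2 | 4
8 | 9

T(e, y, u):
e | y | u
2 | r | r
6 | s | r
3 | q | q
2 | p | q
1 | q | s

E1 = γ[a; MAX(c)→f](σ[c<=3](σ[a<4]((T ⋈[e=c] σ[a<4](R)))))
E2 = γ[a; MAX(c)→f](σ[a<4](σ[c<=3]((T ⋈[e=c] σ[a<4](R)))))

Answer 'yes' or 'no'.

E1 row counts bottom-up:
  T → 5
  R → 6
  σ[a<4](R) → 2
  (T ⋈[e=c] σ[a<4](R)) → 1
  σ[a<4]((T ⋈[e=c] σ[a<4](R))) → 1
  σ[c<=3](σ[a<4]((T ⋈[e=c] σ[a<4](R)))) → 1
  γ[a; MAX(c)→f](σ[c<=3](σ[a<4]((T ⋈[e=c] σ[a<4](R))))) → 1
E2 row counts bottom-up:
  T → 5
  R → 6
  σ[a<4](R) → 2
  (T ⋈[e=c] σ[a<4](R)) → 1
  σ[c<=3]((T ⋈[e=c] σ[a<4](R))) → 1
  σ[a<4](σ[c<=3]((T ⋈[e=c] σ[a<4](R)))) → 1
  γ[a; MAX(c)→f](σ[a<4](σ[c<=3]((T ⋈[e=c] σ[a<4](R))))) → 1

E1 and E2 produce the same multiset:
a | f
2 | 1

yes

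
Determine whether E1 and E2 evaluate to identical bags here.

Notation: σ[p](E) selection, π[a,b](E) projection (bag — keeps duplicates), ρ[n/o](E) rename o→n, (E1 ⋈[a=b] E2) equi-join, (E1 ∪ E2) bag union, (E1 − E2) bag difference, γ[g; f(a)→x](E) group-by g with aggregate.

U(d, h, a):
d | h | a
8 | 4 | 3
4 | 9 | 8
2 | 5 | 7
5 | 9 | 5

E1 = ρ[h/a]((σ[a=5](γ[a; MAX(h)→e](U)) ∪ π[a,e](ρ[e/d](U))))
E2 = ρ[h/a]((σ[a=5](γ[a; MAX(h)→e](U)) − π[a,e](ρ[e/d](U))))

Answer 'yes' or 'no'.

E1 row counts bottom-up:
  U → 4
  γ[a; MAX(h)→e](U) → 4
  σ[a=5](γ[a; MAX(h)→e](U)) → 1
  U → 4
  ρ[e/d](U) → 4
  π[a,e](ρ[e/d](U)) → 4
  (σ[a=5](γ[a; MAX(h)→e](U)) ∪ π[a,e](ρ[e/d](U))) → 5
  ρ[h/a]((σ[a=5](γ[a; MAX(h)→e](U)) ∪ π[a,e](ρ[e/d](U)))) → 5
E2 row counts bottom-up:
  U → 4
  γ[a; MAX(h)→e](U) → 4
  σ[a=5](γ[a; MAX(h)→e](U)) → 1
  U → 4
  ρ[e/d](U) → 4
  π[a,e](ρ[e/d](U)) → 4
  (σ[a=5](γ[a; MAX(h)→e](U)) − π[a,e](ρ[e/d](U))) → 1
  ρ[h/a]((σ[a=5](γ[a; MAX(h)→e](U)) − π[a,e](ρ[e/d](U)))) → 1

E1 result:
h | e
3 | 8
5 | 5
5 | 9
7 | 2
8 | 4
E2 result:
h | e
5 | 9
Witness: (3, 8) appears 1× in E1 but 0× in E2.

no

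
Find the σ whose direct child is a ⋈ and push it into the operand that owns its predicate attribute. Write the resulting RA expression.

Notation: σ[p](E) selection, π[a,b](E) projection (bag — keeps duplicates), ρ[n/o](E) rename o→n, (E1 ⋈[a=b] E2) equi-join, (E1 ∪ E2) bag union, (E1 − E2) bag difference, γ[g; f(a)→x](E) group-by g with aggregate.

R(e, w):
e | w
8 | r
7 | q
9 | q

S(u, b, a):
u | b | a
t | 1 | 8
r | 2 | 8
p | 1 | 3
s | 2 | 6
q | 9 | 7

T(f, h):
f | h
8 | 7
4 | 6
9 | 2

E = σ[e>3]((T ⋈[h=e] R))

σ filters on e, owned by the right side.
E' = (T ⋈[h=e] σ[e>3](R))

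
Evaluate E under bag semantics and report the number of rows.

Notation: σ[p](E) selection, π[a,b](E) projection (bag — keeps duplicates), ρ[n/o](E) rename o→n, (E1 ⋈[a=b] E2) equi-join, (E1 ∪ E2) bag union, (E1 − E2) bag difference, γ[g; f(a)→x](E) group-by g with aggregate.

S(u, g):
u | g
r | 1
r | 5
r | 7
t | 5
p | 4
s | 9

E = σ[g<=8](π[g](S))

Per-node cardinality:
  S → 6
  π[g](S) → 6
  σ[g<=8](π[g](S)) → 5

|E| = 5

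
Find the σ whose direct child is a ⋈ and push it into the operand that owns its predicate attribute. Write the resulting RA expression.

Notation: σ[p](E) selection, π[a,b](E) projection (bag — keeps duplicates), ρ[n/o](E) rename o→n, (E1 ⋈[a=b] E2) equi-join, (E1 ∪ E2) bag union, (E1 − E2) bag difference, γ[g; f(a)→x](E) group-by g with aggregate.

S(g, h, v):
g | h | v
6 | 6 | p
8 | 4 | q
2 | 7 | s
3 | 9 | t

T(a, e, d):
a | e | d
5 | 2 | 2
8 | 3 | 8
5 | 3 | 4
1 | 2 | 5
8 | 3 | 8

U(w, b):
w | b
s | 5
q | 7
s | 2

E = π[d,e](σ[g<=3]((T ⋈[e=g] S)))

σ filters on g, owned by the right side.
E' = π[d,e]((T ⋈[e=g] σ[g<=3](S)))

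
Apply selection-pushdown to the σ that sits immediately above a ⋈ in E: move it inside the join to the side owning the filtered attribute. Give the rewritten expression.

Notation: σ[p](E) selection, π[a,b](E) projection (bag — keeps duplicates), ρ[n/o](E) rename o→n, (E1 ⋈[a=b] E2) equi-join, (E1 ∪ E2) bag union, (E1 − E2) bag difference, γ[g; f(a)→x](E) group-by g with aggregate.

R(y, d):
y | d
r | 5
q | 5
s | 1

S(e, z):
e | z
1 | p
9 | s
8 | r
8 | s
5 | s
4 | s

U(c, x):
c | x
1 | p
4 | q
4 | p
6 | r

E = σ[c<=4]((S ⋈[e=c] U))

σ filters on c, owned by the right side.
E' = (S ⋈[e=c] σ[c<=4](U))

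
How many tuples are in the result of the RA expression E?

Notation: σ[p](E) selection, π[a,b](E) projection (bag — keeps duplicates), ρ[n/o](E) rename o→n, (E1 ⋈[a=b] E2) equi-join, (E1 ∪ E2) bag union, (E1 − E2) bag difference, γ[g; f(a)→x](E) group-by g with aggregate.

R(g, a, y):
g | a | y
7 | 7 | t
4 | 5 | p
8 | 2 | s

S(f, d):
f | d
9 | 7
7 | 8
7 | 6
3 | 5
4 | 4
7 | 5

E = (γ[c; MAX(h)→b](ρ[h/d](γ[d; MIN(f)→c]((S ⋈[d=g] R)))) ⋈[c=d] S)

Subexpression sizes:
  S → 6
  R → 3
  (S ⋈[d=g] R) → 3
  γ[d; MIN(f)→c]((S ⋈[d=g] R)) → 3
  ρ[h/d](γ[d; MIN(f)→c]((S ⋈[d=g] R))) → 3
  γ[c; MAX(h)→b](ρ[h/d](γ[d; MIN(f)→c]((S ⋈[d=g] R)))) → 3
  S → 6
  (γ[c; MAX(h)→b](ρ[h/d](γ[d; MIN(f)→c]((S ⋈[d=g] R)))) ⋈[c=d] S) → 2

|E| = 2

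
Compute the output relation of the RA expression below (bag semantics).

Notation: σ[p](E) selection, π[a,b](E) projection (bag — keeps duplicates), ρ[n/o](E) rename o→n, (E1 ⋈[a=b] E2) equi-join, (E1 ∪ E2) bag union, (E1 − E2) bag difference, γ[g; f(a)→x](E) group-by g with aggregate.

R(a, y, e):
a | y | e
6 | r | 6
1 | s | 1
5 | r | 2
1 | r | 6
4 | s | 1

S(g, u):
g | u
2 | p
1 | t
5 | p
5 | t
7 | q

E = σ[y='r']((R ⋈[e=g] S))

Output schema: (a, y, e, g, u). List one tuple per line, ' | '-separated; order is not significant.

Row counts bottom-up:
  R → 5
  S → 5
  (R ⋈[e=g] S) → 3
  σ[y='r']((R ⋈[e=g] S)) → 1

== RESULT ==
a | y | e | g | u
5 | r | 2 | 2 | p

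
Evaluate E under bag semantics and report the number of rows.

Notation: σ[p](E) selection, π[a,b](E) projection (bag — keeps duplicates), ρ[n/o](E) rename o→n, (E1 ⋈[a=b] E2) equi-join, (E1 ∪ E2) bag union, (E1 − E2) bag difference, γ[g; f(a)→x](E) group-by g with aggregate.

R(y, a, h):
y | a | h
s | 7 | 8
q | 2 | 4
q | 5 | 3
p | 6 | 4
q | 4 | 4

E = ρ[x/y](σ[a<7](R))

Row counts bottom-up:
  R → 5
  σ[a<7](R) → 4
  ρ[x/y](σ[a<7](R)) → 4

|E| = 4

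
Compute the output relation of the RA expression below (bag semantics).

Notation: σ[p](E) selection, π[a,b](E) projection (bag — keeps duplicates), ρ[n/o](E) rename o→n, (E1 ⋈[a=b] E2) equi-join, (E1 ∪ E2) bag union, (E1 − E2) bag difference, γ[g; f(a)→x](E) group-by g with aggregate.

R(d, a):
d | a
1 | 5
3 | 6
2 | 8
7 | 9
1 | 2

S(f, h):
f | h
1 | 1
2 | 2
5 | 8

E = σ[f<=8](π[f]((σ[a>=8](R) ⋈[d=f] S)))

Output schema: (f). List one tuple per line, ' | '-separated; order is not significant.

Per-node cardinality:
  R → 5
  σ[a>=8](R) → 2
  S → 3
  (σ[a>=8](R) ⋈[d=f] S) → 1
  π[f]((σ[a>=8](R) ⋈[d=f] S)) → 1
  σ[f<=8](π[f]((σ[a>=8](R) ⋈[d=f] S))) → 1

== RESULT ==
f
2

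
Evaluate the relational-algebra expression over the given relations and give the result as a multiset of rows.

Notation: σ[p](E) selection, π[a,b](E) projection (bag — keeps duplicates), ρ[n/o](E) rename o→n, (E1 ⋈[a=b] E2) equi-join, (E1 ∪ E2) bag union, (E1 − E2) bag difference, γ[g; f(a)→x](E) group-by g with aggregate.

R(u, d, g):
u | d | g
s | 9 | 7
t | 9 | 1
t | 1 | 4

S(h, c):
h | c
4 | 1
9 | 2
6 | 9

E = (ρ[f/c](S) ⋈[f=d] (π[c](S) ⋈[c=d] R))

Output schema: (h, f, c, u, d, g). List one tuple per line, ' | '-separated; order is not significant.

Subexpression sizes:
  S → 3
  ρ[f/c](S) → 3
  S → 3
  π[c](S) → 3
  R → 3
  (π[c](S) ⋈[c=d] R) → 3
  (ρ[f/c](S) ⋈[f=d] (π[c](S) ⋈[c=d] R)) → 3

== RESULT ==
h | f | c | u | d | g
4 | 1 | 1 | t | 1 | 4
6 | 9 | 9 | s | 9 | 7
6 | 9 | 9 | t | 9 | 1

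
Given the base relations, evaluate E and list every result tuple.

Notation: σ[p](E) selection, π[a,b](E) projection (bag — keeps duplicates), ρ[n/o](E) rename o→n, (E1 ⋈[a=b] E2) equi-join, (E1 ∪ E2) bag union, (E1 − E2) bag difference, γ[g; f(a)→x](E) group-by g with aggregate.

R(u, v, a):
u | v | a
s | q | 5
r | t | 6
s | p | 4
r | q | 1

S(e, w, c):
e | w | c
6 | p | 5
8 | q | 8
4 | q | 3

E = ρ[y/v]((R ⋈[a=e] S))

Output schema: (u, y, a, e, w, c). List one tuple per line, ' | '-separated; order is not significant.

Row counts bottom-up:
  R → 4
  S → 3
  (R ⋈[a=e] S) → 2
  ρ[y/v]((R ⋈[a=e] S)) → 2

== RESULT ==
u | y | a | e | w | c
r | t | 6 | 6 | p | 5
s | p | 4 | 4 | q | 3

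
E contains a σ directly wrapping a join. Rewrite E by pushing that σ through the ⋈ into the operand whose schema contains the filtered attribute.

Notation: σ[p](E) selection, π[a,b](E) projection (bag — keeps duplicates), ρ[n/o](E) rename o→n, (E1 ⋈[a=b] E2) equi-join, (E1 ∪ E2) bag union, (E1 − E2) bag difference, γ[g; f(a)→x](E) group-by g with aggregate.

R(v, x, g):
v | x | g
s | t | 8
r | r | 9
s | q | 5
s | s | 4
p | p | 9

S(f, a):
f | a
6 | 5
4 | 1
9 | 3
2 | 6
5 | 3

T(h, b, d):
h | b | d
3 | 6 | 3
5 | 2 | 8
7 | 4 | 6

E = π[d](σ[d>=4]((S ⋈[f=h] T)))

σ filters on d, owned by the right side.
E' = π[d]((S ⋈[f=h] σ[d>=4](T)))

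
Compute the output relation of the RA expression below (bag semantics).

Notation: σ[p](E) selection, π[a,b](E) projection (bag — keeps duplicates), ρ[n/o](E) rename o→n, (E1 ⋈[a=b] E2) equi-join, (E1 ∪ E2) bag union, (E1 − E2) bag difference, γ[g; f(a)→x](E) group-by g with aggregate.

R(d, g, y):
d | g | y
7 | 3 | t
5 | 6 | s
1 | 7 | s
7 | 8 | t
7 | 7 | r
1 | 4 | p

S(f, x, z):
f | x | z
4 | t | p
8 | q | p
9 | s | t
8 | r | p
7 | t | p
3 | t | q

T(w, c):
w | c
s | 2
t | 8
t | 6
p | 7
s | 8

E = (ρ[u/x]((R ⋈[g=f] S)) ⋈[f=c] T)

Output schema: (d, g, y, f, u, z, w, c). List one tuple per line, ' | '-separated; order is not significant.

Stepwise |·|:
  R → 6
  S → 6
  (R ⋈[g=f] S) → 6
  ρ[u/x]((R ⋈[g=f] S)) → 6
  T → 5
  (ρ[u/x]((R ⋈[g=f] S)) ⋈[f=c] T) → 6

== RESULT ==
d | g | y | f | u | z | w | c
1 | 7 | s | 7 | t | p | p | 7
7 | 7 | r | 7 | t | p | p | 7
7 | 8 | t | 8 | q | p | s | 8
7 | 8 | t | 8 | q | p | t | 8
7 | 8 | t | 8 | r | p | s | 8
7 | 8 | t | 8 | r | p | t | 8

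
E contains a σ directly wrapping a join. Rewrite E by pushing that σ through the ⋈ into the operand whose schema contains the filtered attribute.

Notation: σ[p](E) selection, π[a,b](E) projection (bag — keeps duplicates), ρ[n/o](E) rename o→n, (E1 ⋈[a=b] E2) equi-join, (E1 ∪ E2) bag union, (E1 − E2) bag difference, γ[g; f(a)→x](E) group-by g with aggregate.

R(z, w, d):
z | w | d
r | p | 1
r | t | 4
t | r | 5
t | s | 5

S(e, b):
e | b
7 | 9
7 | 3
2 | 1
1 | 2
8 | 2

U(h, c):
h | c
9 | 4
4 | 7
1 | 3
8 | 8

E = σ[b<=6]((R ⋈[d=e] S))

σ filters on b, owned by the right side.
E' = (R ⋈[d=e] σ[b<=6](S))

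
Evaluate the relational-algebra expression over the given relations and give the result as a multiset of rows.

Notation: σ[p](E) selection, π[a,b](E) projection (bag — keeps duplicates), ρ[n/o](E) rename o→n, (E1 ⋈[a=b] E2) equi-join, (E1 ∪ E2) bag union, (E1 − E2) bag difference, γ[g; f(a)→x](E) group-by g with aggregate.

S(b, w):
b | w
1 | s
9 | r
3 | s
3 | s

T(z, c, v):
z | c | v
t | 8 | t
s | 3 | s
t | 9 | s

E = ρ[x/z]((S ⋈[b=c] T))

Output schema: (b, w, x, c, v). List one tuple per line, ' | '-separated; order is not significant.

Row counts bottom-up:
  S → 4
  T → 3
  (S ⋈[b=c] T) → 3
  ρ[x/z]((S ⋈[b=c] T)) → 3

== RESULT ==
b | w | x | c | v
3 | s | s | 3 | s
3 | s | s | 3 | s
9 | r | t | 9 | s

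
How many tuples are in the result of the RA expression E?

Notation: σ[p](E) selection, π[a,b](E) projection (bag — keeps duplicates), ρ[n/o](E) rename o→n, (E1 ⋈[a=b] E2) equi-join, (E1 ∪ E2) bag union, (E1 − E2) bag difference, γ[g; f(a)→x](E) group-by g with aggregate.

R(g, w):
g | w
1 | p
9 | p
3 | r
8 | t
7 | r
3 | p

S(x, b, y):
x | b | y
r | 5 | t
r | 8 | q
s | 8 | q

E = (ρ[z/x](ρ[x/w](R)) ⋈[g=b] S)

Stepwise |·|:
  R → 6
  ρ[x/w](R) → 6
  ρ[z/x](ρ[x/w](R)) → 6
  S → 3
  (ρ[z/x](ρ[x/w](R)) ⋈[g=b] S) → 2

|E| = 2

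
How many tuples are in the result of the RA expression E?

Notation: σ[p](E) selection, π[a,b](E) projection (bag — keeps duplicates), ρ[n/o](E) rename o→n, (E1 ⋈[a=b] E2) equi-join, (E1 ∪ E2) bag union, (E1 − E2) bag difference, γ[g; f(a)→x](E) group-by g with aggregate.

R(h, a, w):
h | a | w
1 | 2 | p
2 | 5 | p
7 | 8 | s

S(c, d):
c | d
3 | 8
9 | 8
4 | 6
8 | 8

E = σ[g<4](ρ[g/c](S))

Row counts bottom-up:
  S → 4
  ρ[g/c](S) → 4
  σ[g<4](ρ[g/c](S)) → 1

|E| = 1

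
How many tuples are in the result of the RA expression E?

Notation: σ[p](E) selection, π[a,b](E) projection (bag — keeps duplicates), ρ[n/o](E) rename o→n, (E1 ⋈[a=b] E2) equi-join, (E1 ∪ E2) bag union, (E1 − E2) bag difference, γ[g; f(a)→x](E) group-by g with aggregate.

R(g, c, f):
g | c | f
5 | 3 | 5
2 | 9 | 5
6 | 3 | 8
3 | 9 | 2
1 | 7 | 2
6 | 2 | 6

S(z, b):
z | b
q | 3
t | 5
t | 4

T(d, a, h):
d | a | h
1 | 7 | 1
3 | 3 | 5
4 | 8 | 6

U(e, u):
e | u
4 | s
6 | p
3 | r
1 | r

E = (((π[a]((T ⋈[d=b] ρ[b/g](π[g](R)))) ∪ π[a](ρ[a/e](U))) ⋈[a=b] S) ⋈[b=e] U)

Per-node cardinality:
  T → 3
  R → 6
  π[g](R) → 6
  ρ[b/g](π[g](R)) → 6
  (T ⋈[d=b] ρ[b/g](π[g](R))) → 2
  π[a]((T ⋈[d=b] ρ[b/g](π[g](R)))) → 2
  U → 4
  ρ[a/e](U) → 4
  π[a](ρ[a/e](U)) → 4
  (π[a]((T ⋈[d=b] ρ[b/g](π[g](R)))) ∪ π[a](ρ[a/e](U))) → 6
  S → 3
  ((π[a]((T ⋈[d=b] ρ[b/g](π[g](R)))) ∪ π[a](ρ[a/e](U))) ⋈[a=b] S) → 3
  U → 4
  (((π[a]((T ⋈[d=b] ρ[b/g](π[g](R)))) ∪ π[a](ρ[a/e](U))) ⋈[a=b] S) ⋈[b=e] U) → 3

|E| = 3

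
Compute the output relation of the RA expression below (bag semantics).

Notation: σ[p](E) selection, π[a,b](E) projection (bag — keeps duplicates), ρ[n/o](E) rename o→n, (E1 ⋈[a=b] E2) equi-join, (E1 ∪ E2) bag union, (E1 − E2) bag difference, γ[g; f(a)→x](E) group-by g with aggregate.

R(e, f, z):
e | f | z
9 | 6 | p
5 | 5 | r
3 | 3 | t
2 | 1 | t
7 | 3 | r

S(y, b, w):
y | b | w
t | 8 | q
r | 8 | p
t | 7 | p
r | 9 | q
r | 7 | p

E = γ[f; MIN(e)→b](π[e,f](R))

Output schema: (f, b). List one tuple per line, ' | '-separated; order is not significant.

Row counts bottom-up:
  R → 5
  π[e,f](R) → 5
  γ[f; MIN(e)→b](π[e,f](R)) → 4

== RESULT ==
f | b
1 | 2
3 | 3
5 | 5
6 | 9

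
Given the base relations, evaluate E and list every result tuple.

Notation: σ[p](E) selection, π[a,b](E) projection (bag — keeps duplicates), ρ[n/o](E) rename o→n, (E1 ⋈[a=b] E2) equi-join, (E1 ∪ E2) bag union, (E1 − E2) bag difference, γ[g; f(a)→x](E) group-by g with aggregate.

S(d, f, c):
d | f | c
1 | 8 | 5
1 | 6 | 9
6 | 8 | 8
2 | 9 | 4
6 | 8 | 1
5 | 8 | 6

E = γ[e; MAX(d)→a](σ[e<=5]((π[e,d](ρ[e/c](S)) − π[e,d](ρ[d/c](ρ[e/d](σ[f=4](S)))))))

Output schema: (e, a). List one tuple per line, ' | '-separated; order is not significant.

Row counts bottom-up:
  S → 6
  ρ[e/c](S) → 6
  π[e,d](ρ[e/c](S)) → 6
  S → 6
  σ[f=4](S) → 0
  ρ[e/d](σ[f=4](S)) → 0
  ρ[d/c](ρ[e/d](σ[f=4](S))) → 0
  π[e,d](ρ[d/c](ρ[e/d](σ[f=4](S)))) → 0
  (π[e,d](ρ[e/c](S)) − π[e,d](ρ[d/c](ρ[e/d](σ[f=4](S))))) → 6
  σ[e<=5]((π[e,d](ρ[e/c](S)) − π[e,d](ρ[d/c](ρ[e/d](σ[f=4](S)))))) → 3
  γ[e; MAX(d)→a](σ[e<=5]((π[e,d](ρ[e/c](S)) − π[e,d](ρ[d/c](ρ[e/d](σ[f=4](S))))))) → 3

== RESULT ==
e | a
1 | 6
4 | 2
5 | 1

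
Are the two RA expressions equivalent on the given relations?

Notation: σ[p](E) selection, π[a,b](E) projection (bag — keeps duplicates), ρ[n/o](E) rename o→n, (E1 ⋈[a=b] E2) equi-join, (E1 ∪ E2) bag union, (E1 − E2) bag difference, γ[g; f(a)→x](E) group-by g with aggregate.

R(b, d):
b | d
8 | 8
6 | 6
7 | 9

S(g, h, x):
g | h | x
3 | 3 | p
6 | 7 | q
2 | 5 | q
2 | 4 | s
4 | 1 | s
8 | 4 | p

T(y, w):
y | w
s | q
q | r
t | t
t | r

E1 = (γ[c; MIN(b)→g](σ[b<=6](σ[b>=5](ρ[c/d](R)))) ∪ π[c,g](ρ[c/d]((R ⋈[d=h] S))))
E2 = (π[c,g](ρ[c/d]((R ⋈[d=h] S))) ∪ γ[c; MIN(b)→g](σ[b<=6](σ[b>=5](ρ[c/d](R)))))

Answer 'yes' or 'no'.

E1 stepwise |·|:
  R → 3
  ρ[c/d](R) → 3
  σ[b>=5](ρ[c/d](R)) → 3
  σ[b<=6](σ[b>=5](ρ[c/d](R))) → 1
  γ[c; MIN(b)→g](σ[b<=6](σ[b>=5](ρ[c/d](R)))) → 1
  R → 3
  S → 6
  (R ⋈[d=h] S) → 0
  ρ[c/d]((R ⋈[d=h] S)) → 0
  π[c,g](ρ[c/d]((R ⋈[d=h] S))) → 0
  (γ[c; MIN(b)→g](σ[b<=6](σ[b>=5](ρ[c/d](R)))) ∪ π[c,g](ρ[c/d]((R ⋈[d=h] S)))) → 1
E2 stepwise |·|:
  R → 3
  S → 6
  (R ⋈[d=h] S) → 0
  ρ[c/d]((R ⋈[d=h] S)) → 0
  π[c,g](ρ[c/d]((R ⋈[d=h] S))) → 0
  R → 3
  ρ[c/d](R) → 3
  σ[b>=5](ρ[c/d](R)) → 3
  σ[b<=6](σ[b>=5](ρ[c/d](R))) → 1
  γ[c; MIN(b)→g](σ[b<=6](σ[b>=5](ρ[c/d](R)))) → 1
  (π[c,g](ρ[c/d]((R ⋈[d=h] S))) ∪ γ[c; MIN(b)→g](σ[b<=6](σ[b>=5](ρ[c/d](R))))) → 1

E1 and E2 produce the same multiset:
c | g
6 | 6

yes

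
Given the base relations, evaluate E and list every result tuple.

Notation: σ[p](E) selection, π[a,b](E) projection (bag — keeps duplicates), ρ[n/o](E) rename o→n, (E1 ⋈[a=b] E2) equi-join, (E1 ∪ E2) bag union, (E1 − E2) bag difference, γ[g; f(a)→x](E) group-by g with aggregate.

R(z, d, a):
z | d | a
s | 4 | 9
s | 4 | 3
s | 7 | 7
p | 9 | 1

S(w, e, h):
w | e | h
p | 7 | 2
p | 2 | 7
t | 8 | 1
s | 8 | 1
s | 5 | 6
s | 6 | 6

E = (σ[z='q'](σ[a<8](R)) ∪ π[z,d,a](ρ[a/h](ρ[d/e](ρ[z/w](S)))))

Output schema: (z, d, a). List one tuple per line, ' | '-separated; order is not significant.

Per-node cardinality:
  R → 4
  σ[a<8](R) → 3
  σ[z='q'](σ[a<8](R)) → 0
  S → 6
  ρ[z/w](S) → 6
  ρ[d/e](ρ[z/w](S)) → 6
  ρ[a/h](ρ[d/e](ρ[z/w](S))) → 6
  π[z,d,a](ρ[a/h](ρ[d/e](ρ[z/w](S)))) → 6
  (σ[z='q'](σ[a<8](R)) ∪ π[z,d,a](ρ[a/h](ρ[d/e](ρ[z/w](S))))) → 6

== RESULT ==
z | d | a
p | 2 | 7
p | 7 | 2
s | 5 | 6
s | 6 | 6
s | 8 | 1
t | 8 | 1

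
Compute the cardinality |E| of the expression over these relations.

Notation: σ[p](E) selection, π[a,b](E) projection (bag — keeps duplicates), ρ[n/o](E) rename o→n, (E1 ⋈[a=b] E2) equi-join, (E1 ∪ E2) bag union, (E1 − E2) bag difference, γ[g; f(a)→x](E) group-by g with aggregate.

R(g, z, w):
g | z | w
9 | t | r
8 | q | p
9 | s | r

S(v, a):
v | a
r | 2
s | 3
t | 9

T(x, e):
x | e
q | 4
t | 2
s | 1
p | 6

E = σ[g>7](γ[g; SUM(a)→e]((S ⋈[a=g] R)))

Subexpression sizes:
  S → 3
  R → 3
  (S ⋈[a=g] R) → 2
  γ[g; SUM(a)→e]((S ⋈[a=g] R)) → 1
  σ[g>7](γ[g; SUM(a)→e]((S ⋈[a=g] R))) → 1

|E| = 1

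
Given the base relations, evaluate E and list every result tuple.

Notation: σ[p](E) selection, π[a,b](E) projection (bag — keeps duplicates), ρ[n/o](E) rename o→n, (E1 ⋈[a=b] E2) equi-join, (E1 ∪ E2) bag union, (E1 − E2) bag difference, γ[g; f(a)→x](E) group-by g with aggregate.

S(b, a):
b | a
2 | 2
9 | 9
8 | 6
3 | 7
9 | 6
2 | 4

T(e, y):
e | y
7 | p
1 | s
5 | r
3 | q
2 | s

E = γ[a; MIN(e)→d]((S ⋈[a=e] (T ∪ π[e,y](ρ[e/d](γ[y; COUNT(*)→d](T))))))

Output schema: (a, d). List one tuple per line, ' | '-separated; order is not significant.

Per-node cardinality:
  S → 6
  T → 5
  T → 5
  γ[y; COUNT(*)→d](T) → 4
  ρ[e/d](γ[y; COUNT(*)→d](T)) → 4
  π[e,y](ρ[e/d](γ[y; COUNT(*)→d](T))) → 4
  (T ∪ π[e,y](ρ[e/d](γ[y; COUNT(*)→d](T)))) → 9
  (S ⋈[a=e] (T ∪ π[e,y](ρ[e/d](γ[y; COUNT(*)→d](T))))) → 3
  γ[a; MIN(e)→d]((S ⋈[a=e] (T ∪ π[e,y](ρ[e/d](γ[y; COUNT(*)→d](T)))))) → 2

== RESULT ==
a | d
2 | 2
7 | 7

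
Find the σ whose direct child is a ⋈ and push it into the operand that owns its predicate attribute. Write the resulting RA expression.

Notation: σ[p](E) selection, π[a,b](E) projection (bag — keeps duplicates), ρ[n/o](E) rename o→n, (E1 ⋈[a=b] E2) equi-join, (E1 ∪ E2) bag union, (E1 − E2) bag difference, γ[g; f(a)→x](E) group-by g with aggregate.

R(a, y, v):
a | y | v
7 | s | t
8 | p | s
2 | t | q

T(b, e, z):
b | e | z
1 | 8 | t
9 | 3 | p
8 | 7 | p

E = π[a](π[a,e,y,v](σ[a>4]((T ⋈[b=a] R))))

σ filters on a, owned by the right side.
E' = π[a](π[a,e,y,v]((T ⋈[b=a] σ[a>4](R))))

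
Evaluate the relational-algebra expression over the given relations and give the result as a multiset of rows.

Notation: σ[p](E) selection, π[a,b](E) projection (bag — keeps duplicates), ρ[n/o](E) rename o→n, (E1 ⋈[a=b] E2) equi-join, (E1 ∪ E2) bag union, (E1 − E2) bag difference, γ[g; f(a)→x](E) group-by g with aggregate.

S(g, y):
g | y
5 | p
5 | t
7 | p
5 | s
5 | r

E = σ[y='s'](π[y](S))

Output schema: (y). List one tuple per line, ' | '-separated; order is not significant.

Stepwise |·|:
  S → 5
  π[y](S) → 5
  σ[y='s'](π[y](S)) → 1

== RESULT ==
y
s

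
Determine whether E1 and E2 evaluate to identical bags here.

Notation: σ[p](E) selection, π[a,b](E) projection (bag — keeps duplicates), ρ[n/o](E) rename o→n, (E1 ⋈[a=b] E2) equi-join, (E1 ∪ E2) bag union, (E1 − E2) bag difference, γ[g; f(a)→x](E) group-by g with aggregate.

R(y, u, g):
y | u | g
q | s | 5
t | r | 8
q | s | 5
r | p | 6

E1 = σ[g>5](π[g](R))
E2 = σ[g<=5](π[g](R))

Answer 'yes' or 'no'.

E1 subexpression sizes:
  R → 4
  π[g](R) → 4
  σ[g>5](π[g](R)) → 2
E2 subexpression sizes:
  R → 4
  π[g](R) → 4
  σ[g<=5](π[g](R)) → 2

E1 result:
g
6
8
E2 result:
g
5
5
Witness: (6,) appears 1× in E1 but 0× in E2.

no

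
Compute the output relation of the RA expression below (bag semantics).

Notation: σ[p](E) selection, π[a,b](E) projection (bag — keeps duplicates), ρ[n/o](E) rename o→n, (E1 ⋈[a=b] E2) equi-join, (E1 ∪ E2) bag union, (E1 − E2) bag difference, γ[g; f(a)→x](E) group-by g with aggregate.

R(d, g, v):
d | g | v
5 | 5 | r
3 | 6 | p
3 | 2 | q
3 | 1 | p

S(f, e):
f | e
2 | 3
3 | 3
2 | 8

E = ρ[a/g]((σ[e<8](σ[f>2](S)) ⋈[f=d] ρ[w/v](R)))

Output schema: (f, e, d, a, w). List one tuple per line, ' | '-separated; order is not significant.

Per-node cardinality:
  S → 3
  σ[f>2](S) → 1
  σ[e<8](σ[f>2](S)) → 1
  R → 4
  ρ[w/v](R) → 4
  (σ[e<8](σ[f>2](S)) ⋈[f=d] ρ[w/v](R)) → 3
  ρ[a/g]((σ[e<8](σ[f>2](S)) ⋈[f=d] ρ[w/v](R))) → 3

== RESULT ==
f | e | d | a | w
3 | 3 | 3 | 1 | p
3 | 3 | 3 | 2 | q
3 | 3 | 3 | 6 | p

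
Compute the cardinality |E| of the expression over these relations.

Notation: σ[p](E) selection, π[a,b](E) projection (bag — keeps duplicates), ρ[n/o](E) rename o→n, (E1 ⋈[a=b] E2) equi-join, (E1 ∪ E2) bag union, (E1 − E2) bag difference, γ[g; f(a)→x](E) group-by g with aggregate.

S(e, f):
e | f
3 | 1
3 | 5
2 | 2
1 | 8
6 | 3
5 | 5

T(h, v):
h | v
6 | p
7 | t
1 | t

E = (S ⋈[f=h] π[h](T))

Subexpression sizes:
  S → 6
  T → 3
  π[h](T) → 3
  (S ⋈[f=h] π[h](T)) → 1

|E| = 1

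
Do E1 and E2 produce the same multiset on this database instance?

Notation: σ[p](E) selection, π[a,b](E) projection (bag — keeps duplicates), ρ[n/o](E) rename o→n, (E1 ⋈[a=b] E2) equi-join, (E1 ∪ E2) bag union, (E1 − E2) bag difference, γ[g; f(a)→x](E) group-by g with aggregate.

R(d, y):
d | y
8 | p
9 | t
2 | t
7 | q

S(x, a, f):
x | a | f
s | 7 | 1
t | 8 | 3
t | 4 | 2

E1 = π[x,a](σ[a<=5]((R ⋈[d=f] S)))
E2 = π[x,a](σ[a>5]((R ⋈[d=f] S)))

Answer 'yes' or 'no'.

E1 subexpression sizes:
  R → 4
  S → 3
  (R ⋈[d=f] S) → 1
  σ[a<=5]((R ⋈[d=f] S)) → 1
  π[x,a](σ[a<=5]((R ⋈[d=f] S))) → 1
E2 subexpression sizes:
  R → 4
  S → 3
  (R ⋈[d=f] S) → 1
  σ[a>5]((R ⋈[d=f] S)) → 0
  π[x,a](σ[a>5]((R ⋈[d=f] S))) → 0

E1 result:
x | a
t | 4
E2 result:
x | a
(0 rows)
Witness: ('t', 4) appears 1× in E1 but 0× in E2.

no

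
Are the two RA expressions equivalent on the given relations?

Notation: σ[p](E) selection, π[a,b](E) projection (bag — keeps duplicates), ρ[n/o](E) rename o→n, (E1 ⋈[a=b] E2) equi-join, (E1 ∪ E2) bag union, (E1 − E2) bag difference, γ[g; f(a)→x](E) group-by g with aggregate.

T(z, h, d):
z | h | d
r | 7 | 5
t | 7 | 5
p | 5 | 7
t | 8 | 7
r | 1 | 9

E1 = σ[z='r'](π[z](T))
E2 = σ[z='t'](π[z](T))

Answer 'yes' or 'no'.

E1 per-node cardinality:
  T → 5
  π[z](T) → 5
  σ[z='r'](π[z](T)) → 2
E2 per-node cardinality:
  T → 5
  π[z](T) → 5
  σ[z='t'](π[z](T)) → 2

E1 result:
z
r
r
E2 result:
z
t
t
Witness: ('t',) appears 0× in E1 but 2× in E2.

no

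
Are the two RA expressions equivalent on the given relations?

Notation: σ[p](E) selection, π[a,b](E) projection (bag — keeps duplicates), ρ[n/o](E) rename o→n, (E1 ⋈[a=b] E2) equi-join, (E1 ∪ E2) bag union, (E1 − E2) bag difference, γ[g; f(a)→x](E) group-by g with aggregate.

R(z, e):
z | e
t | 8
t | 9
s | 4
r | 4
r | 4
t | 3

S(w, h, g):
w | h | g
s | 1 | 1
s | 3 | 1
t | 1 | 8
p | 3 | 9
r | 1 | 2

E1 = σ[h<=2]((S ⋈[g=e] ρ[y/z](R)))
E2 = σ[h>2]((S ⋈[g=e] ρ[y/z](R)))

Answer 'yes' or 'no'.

E1 subexpression sizes:
  S → 5
  R → 6
  ρ[y/z](R) → 6
  (S ⋈[g=e] ρ[y/z](R)) → 2
  σ[h<=2]((S ⋈[g=e] ρ[y/z](R))) → 1
E2 subexpression sizes:
  S → 5
  R → 6
  ρ[y/z](R) → 6
  (S ⋈[g=e] ρ[y/z](R)) → 2
  σ[h>2]((S ⋈[g=e] ρ[y/z](R))) → 1

E1 result:
w | h | g | y | e
t | 1 | 8 | t | 8
E2 result:
w | h | g | y | e
p | 3 | 9 | t | 9
Witness: ('t', 1, 8, 't', 8) appears 1× in E1 but 0× in E2.

no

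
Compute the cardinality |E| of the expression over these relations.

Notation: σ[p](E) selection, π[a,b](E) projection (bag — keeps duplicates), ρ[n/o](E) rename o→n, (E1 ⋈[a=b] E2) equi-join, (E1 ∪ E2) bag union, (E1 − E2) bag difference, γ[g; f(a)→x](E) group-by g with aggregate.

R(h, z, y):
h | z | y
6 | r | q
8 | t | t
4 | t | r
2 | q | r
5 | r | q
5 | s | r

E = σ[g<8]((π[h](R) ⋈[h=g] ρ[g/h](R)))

Per-node cardinality:
  R → 6
  π[h](R) → 6
  R → 6
  ρ[g/h](R) → 6
  (π[h](R) ⋈[h=g] ρ[g/h](R)) → 8
  σ[g<8]((π[h](R) ⋈[h=g] ρ[g/h](R))) → 7

|E| = 7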